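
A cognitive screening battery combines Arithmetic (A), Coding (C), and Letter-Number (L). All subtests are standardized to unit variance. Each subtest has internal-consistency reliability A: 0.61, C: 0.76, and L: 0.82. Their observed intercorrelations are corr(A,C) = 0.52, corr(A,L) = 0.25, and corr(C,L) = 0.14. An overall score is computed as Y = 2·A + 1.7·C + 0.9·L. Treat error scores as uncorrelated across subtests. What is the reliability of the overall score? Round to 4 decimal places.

0.8090

Var(Y) = 2² + 1.7² + 0.9² + 2·[3.4·0.52 + 1.8·0.25 + 1.53·0.14] = 7.7 + 4.8644 = 12.5644.
Because errors are independent across components, Cov(Tᵢ,Tⱼ) = Cov(Xᵢ,Xⱼ); the off-diagonal part of the true-score variance is the same as above.
True-score variance = [2²·0.61 + 1.7²·0.76 + 0.9²·0.82] + 4.8644 = 5.3006 + 4.8644 = 10.165.
Reliability = 10.165 / 12.5644 = 0.8090.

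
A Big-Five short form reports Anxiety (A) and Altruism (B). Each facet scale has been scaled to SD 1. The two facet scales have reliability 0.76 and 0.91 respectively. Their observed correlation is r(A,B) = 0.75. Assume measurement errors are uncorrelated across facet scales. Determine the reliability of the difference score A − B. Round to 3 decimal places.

0.340

Var(A−B) = 1 + 1 − 2·0.75 = 2 − 1.5 = 0.5.
With uncorrelated errors the cross-covariances are all true-score covariance, so they carry over unchanged; only the diagonal terms shrink to ρᵢσᵢ².
True-score variance = [0.76 + 0.91] − 1.5 = 1.67 − 1.5 = 0.17.
Reliability = 0.17 / 0.5 = 0.340.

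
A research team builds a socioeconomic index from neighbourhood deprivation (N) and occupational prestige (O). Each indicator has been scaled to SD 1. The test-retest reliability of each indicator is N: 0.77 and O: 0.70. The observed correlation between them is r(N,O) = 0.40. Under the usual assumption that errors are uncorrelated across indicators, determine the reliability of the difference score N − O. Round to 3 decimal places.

Var(N−O) = 1 + 1 − 2·0.40 = 2 − 0.8 = 1.2.
Because errors are independent across components, Cov(Tᵢ,Tⱼ) = Cov(Xᵢ,Xⱼ); the off-diagonal part of the true-score variance is the same as above.
True-score variance = [0.77 + 0.70] − 0.8 = 1.47 − 0.8 = 0.67.
Reliability = 0.67 / 1.2 = 0.558.

0.558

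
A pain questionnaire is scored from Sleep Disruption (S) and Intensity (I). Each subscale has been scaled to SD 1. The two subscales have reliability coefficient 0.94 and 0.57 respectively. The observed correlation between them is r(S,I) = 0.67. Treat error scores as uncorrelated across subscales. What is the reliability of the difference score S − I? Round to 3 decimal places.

Var(S−I) = 1 + 1 − 2·0.67 = 2 − 1.34 = 0.66.
Under uncorrelated errors the observed covariances equal the true-score covariances, so only the own-variance terms attenuate.
True-score variance = [0.94 + 0.57] − 1.34 = 1.51 − 1.34 = 0.17.
Reliability = 0.17 / 0.66 = 0.258.

0.258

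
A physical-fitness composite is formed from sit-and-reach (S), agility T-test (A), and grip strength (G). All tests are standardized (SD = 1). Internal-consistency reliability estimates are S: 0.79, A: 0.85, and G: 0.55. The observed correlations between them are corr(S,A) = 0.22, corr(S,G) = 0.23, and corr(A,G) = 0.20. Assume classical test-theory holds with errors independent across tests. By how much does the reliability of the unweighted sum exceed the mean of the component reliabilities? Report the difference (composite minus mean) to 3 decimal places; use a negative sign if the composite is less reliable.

Var(sum) = 3 + 1.3 = 4.3; true-score variance = 2.19 + 1.3 = 3.49; composite reliability = 0.8116.
Mean component reliability = 0.7300.
Difference = 0.8116 − 0.7300 = 0.082.

0.082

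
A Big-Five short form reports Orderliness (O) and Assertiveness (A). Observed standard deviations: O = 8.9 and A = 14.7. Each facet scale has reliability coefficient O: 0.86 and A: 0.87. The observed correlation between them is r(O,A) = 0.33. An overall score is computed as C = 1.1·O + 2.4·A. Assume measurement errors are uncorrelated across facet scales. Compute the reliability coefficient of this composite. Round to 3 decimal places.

Var(C) = 1.1²·8.9² + 2.4²·14.7² + 2·[2.64·8.9·14.7·0.33] = 1340.52 + 227.958 = 1568.48.
Under uncorrelated errors the observed covariances equal the true-score covariances, so only the own-variance terms attenuate.
True-score variance = [1.1²·8.9²·0.86 + 2.4²·14.7²·0.87] + 227.958 = 1165.3 + 227.958 = 1393.25.
Reliability = 1393.25 / 1568.48 = 0.888.

0.888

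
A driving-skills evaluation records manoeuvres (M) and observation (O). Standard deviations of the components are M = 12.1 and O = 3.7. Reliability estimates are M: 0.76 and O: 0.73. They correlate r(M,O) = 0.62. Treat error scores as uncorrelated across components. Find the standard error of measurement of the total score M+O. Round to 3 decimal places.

Var(total) = 160.1 + 55.5148 = 215.615.
True-score variance = 121.265 + 55.5148 = 176.78, so reliability = 0.8199.
Error variance = 215.615 − 176.78 = 38.8347; SEM = √38.8347 = 6.232.

6.232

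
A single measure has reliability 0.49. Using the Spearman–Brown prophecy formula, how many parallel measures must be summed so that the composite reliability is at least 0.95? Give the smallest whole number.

20

k ≥ ρ*(1−ρ₁)/(ρ₁(1−ρ*)) = 0.95·0.51 / (0.49·0.05) = 19.776.
Smallest integer k = 20.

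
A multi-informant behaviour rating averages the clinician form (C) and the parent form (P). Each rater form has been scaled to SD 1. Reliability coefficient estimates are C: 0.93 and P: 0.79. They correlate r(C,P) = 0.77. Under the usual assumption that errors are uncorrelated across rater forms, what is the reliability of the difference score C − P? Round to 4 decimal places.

0.3913

Var(C−P) = 1 + 1 − 2·0.77 = 2 − 1.54 = 0.46.
Under uncorrelated errors the observed covariances equal the true-score covariances, so only the own-variance terms attenuate.
True-score variance = [0.93 + 0.79] − 1.54 = 1.72 − 1.54 = 0.18.
Reliability = 0.18 / 0.46 = 0.3913.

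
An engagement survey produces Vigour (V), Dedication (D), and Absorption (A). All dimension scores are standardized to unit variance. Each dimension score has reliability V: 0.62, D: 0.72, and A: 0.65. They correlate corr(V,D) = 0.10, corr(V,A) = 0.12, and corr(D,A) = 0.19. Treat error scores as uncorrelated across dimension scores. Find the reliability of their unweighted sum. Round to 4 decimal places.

Var(V+D+A) = 3 + 2·[0.10 + 0.12 + 0.19] = 3 + 0.82 = 3.82.
Because errors are independent across components, Cov(Tᵢ,Tⱼ) = Cov(Xᵢ,Xⱼ); the off-diagonal part of the true-score variance is the same as above.
True-score variance = [0.62 + 0.72 + 0.65] + 0.82 = 1.99 + 0.82 = 2.81.
Reliability = 2.81 / 3.82 = 0.7356.

0.7356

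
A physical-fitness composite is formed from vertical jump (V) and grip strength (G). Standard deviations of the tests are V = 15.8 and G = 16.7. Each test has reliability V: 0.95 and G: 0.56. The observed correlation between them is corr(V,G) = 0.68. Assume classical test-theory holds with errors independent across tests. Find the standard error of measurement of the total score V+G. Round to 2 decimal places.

Var(total) = 528.53 + 358.85 = 887.38.
True-score variance = 393.336 + 358.85 = 752.186, so reliability = 0.8476.
Error variance = 887.38 − 752.186 = 135.194; SEM = √135.194 = 11.63.

11.63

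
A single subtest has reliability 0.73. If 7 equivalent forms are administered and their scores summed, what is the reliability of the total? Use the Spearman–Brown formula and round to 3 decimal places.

ρ_k = kρ / (1 + (k−1)ρ) = 7·0.73 / (1 + 6·0.73) = 5.110 / 5.380 = 0.950.

0.950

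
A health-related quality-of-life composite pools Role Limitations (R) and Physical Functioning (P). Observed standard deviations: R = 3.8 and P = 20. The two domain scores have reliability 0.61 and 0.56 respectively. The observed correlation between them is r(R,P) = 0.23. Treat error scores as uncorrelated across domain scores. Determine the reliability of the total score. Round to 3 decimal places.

0.596

Var(R+P) = 3.8² + 20² + 2·[3.8·20·0.23] = 414.44 + 34.96 = 449.4.
With uncorrelated errors the cross-covariances are all true-score covariance, so they carry over unchanged; only the diagonal terms shrink to ρᵢσᵢ².
True-score variance = [3.8²·0.61 + 20²·0.56] + 34.96 = 232.808 + 34.96 = 267.768.
Reliability = 267.768 / 449.4 = 0.596.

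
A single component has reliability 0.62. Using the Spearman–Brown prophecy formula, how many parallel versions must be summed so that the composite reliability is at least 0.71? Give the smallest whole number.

k ≥ ρ*(1−ρ₁)/(ρ₁(1−ρ*)) = 0.71·0.38 / (0.62·0.29) = 1.501.
Smallest integer k = 2.

2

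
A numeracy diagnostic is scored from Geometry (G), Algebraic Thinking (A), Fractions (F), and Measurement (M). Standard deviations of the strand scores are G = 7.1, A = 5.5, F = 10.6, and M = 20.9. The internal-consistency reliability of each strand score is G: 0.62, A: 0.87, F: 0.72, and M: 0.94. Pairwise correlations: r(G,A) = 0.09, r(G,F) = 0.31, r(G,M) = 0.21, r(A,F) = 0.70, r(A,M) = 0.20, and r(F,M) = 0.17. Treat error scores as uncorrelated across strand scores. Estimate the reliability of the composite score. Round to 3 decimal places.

0.915

Var(G+A+F+M) = 7.1² + 5.5² + 10.6² + 20.9² + 2·[7.1·5.5·0.09 + 7.1·10.6·0.31 + 7.1·20.9·0.21 + 5.5·10.6·0.70 + 5.5·20.9·0.20 + 10.6·20.9·0.17] = 629.83 + 318.938 = 948.768.
Because errors are independent across components, Cov(Tᵢ,Tⱼ) = Cov(Xᵢ,Xⱼ); the off-diagonal part of the true-score variance is the same as above.
True-score variance = [7.1²·0.62 + 5.5²·0.87 + 10.6²·0.72 + 20.9²·0.94] + 318.938 = 549.072 + 318.938 = 868.01.
Reliability = 868.01 / 948.768 = 0.915.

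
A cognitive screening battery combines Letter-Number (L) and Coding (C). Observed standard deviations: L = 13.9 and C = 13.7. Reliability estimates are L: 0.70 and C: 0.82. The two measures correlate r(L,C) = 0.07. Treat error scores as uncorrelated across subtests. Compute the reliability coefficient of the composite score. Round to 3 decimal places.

Var(L+C) = 13.9² + 13.7² + 2·[13.9·13.7·0.07] = 380.9 + 26.6602 = 407.56.
Because errors are independent across components, Cov(Tᵢ,Tⱼ) = Cov(Xᵢ,Xⱼ); the off-diagonal part of the true-score variance is the same as above.
True-score variance = [13.9²·0.70 + 13.7²·0.82] + 26.6602 = 289.153 + 26.6602 = 315.813.
Reliability = 315.813 / 407.56 = 0.775.

0.775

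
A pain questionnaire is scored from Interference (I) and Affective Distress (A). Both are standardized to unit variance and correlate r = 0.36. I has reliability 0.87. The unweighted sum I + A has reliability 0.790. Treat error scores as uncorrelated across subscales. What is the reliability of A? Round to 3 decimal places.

0.559

Var(I+A) = 2 + 2·0.36 = 2.720.
True-score variance = ρ_I + ρ_A + 2·0.36, so 0.790 = (0.87 + ρ_A + 0.72) / 2.720.
ρ_A = 0.790·2.720 − 0.87 − 0.72 = 0.559.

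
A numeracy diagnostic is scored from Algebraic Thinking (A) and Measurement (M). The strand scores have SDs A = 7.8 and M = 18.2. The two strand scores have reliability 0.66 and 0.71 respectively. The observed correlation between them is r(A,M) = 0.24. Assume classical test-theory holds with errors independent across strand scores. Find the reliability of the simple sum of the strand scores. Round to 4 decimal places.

0.7463

Var(A+M) = 7.8² + 18.2² + 2·[7.8·18.2·0.24] = 392.08 + 68.1408 = 460.221.
Because errors are independent across components, Cov(Tᵢ,Tⱼ) = Cov(Xᵢ,Xⱼ); the off-diagonal part of the true-score variance is the same as above.
True-score variance = [7.8²·0.66 + 18.2²·0.71] + 68.1408 = 275.335 + 68.1408 = 343.476.
Reliability = 343.476 / 460.221 = 0.7463.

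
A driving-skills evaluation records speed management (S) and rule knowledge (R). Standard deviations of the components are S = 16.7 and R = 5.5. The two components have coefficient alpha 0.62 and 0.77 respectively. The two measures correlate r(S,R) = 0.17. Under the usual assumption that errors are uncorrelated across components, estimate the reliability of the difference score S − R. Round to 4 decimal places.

Var(S−R) = 16.7² + 5.5² − 2·16.7·5.5·0.17 = 309.14 − 31.229 = 277.911.
With uncorrelated errors the cross-covariances are all true-score covariance, so they carry over unchanged; only the diagonal terms shrink to ρᵢσᵢ².
True-score variance = [16.7²·0.62 + 5.5²·0.77] − 31.229 = 196.204 − 31.229 = 164.975.
Reliability = 164.975 / 277.911 = 0.5936.

0.5936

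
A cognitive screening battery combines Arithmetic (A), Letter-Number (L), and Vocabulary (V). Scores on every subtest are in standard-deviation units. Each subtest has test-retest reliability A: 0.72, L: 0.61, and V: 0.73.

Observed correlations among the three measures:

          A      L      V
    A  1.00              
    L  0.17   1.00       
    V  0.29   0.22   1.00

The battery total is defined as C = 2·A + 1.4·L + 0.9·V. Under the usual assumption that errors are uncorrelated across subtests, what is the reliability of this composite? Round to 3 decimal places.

0.774

Var(C) = 2² + 1.4² + 0.9² + 2·[2.8·0.17 + 1.8·0.29 + 1.26·0.22] = 6.77 + 2.5504 = 9.3204.
With uncorrelated errors the cross-covariances are all true-score covariance, so they carry over unchanged; only the diagonal terms shrink to ρᵢσᵢ².
True-score variance = [2²·0.72 + 1.4²·0.61 + 0.9²·0.73] + 2.5504 = 4.6669 + 2.5504 = 7.2173.
Reliability = 7.2173 / 9.3204 = 0.774.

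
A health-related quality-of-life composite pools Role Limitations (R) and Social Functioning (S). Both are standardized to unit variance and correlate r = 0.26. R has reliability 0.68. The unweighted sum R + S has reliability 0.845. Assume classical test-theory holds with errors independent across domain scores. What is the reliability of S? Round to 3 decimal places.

Var(R+S) = 2 + 2·0.26 = 2.520.
True-score variance = ρ_R + ρ_S + 2·0.26, so 0.845 = (0.68 + ρ_S + 0.52) / 2.520.
ρ_S = 0.845·2.520 − 0.68 − 0.52 = 0.929.

0.929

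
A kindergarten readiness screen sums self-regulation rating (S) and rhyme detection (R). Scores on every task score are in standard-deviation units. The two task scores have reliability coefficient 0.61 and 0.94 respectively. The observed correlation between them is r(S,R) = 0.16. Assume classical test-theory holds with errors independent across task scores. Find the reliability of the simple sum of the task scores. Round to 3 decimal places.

0.806

Var(S+R) = 2 + 2·[0.16] = 2 + 0.32 = 2.32.
Because errors are independent across components, Cov(Tᵢ,Tⱼ) = Cov(Xᵢ,Xⱼ); the off-diagonal part of the true-score variance is the same as above.
True-score variance = [0.61 + 0.94] + 0.32 = 1.55 + 0.32 = 1.87.
Reliability = 1.87 / 2.32 = 0.806.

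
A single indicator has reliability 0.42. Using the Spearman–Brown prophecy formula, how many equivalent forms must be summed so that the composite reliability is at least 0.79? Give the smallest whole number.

6

k ≥ ρ*(1−ρ₁)/(ρ₁(1−ρ*)) = 0.79·0.58 / (0.42·0.21) = 5.195.
Smallest integer k = 6.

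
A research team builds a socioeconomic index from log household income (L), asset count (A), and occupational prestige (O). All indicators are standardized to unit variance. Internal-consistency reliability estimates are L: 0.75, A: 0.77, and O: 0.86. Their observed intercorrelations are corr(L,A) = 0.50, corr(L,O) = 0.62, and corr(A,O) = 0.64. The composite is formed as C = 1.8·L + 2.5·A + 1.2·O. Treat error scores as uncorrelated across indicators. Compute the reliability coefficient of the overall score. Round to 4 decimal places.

Var(C) = 1.8² + 2.5² + 1.2² + 2·[4.5·0.50 + 2.16·0.62 + 3·0.64] = 10.93 + 11.0184 = 21.9484.
With uncorrelated errors the cross-covariances are all true-score covariance, so they carry over unchanged; only the diagonal terms shrink to ρᵢσᵢ².
True-score variance = [1.8²·0.75 + 2.5²·0.77 + 1.2²·0.86] + 11.0184 = 8.4809 + 11.0184 = 19.4993.
Reliability = 19.4993 / 21.9484 = 0.8884.

0.8884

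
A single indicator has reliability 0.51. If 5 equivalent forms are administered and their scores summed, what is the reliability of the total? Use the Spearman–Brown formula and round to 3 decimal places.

ρ_k = kρ / (1 + (k−1)ρ) = 5·0.51 / (1 + 4·0.51) = 2.550 / 3.040 = 0.839.

0.839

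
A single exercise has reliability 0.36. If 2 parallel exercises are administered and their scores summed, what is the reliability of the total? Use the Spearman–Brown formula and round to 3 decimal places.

ρ_k = kρ / (1 + (k−1)ρ) = 2·0.36 / (1 + 1·0.36) = 0.720 / 1.360 = 0.529.

0.529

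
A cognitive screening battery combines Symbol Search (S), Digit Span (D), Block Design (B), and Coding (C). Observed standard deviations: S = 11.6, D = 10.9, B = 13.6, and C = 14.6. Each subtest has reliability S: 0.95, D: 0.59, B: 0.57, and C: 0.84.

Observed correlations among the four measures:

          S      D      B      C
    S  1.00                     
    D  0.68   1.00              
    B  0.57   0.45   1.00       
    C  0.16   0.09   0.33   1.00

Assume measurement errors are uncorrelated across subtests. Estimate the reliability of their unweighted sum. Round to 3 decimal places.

0.875

Var(S+D+B+C) = 11.6² + 10.9² + 13.6² + 14.6² + 2·[11.6·10.9·0.68 + 11.6·13.6·0.57 + 11.6·14.6·0.16 + 10.9·13.6·0.45 + 10.9·14.6·0.09 + 13.6·14.6·0.33] = 651.49 + 699.111 = 1350.6.
Under uncorrelated errors the observed covariances equal the true-score covariances, so only the own-variance terms attenuate.
True-score variance = [11.6²·0.95 + 10.9²·0.59 + 13.6²·0.57 + 14.6²·0.84] + 699.111 = 482.411 + 699.111 = 1181.52.
Reliability = 1181.52 / 1350.6 = 0.875.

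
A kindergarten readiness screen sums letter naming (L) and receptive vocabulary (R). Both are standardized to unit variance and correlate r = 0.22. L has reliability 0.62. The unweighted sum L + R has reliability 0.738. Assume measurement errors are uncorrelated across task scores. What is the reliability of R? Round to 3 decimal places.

Var(L+R) = 2 + 2·0.22 = 2.440.
True-score variance = ρ_L + ρ_R + 2·0.22, so 0.738 = (0.62 + ρ_R + 0.44) / 2.440.
ρ_R = 0.738·2.440 − 0.62 − 0.44 = 0.741.

0.741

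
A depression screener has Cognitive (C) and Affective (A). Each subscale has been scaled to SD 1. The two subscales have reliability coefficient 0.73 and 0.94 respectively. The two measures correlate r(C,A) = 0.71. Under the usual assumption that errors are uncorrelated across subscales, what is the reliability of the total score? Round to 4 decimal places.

0.9035

Var(C+A) = 2 + 2·[0.71] = 2 + 1.42 = 3.42.
Under uncorrelated errors the observed covariances equal the true-score covariances, so only the own-variance terms attenuate.
True-score variance = [0.73 + 0.94] + 1.42 = 1.67 + 1.42 = 3.09.
Reliability = 3.09 / 3.42 = 0.9035.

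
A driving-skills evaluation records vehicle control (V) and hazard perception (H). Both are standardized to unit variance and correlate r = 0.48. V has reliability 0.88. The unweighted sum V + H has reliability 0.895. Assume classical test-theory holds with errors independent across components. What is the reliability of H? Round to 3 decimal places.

0.809

Var(V+H) = 2 + 2·0.48 = 2.960.
True-score variance = ρ_V + ρ_H + 2·0.48, so 0.895 = (0.88 + ρ_H + 0.96) / 2.960.
ρ_H = 0.895·2.960 − 0.88 − 0.96 = 0.809.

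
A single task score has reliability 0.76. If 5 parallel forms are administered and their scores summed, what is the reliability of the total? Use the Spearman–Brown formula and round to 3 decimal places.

ρ_k = kρ / (1 + (k−1)ρ) = 5·0.76 / (1 + 4·0.76) = 3.800 / 4.040 = 0.941.

0.941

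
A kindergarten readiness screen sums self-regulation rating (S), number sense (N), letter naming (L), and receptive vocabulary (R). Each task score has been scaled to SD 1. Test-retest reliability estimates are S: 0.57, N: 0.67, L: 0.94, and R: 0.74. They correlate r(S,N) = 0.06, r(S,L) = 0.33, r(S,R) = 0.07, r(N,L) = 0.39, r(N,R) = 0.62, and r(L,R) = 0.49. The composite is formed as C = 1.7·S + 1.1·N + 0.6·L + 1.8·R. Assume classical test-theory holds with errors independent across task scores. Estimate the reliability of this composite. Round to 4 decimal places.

0.8080

Var(C) = 1.7² + 1.1² + 0.6² + 1.8² + 2·[1.87·0.06 + 1.02·0.33 + 3.06·0.07 + 0.66·0.39 + 1.98·0.62 + 1.08·0.49] = 7.7 + 5.3544 = 13.0544.
With uncorrelated errors the cross-covariances are all true-score covariance, so they carry over unchanged; only the diagonal terms shrink to ρᵢσᵢ².
True-score variance = [1.7²·0.57 + 1.1²·0.67 + 0.6²·0.94 + 1.8²·0.74] + 5.3544 = 5.194 + 5.3544 = 10.5484.
Reliability = 10.5484 / 13.0544 = 0.8080.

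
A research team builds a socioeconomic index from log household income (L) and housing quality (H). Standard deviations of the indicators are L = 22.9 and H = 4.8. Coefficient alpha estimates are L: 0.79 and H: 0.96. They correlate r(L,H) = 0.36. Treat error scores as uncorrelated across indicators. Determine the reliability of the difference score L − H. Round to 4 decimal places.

Var(L−H) = 22.9² + 4.8² − 2·22.9·4.8·0.36 = 547.45 − 79.1424 = 468.308.
Under uncorrelated errors the observed covariances equal the true-score covariances, so only the own-variance terms attenuate.
True-score variance = [22.9²·0.79 + 4.8²·0.96] − 79.1424 = 436.402 − 79.1424 = 357.26.
Reliability = 357.26 / 468.308 = 0.7629.

0.7629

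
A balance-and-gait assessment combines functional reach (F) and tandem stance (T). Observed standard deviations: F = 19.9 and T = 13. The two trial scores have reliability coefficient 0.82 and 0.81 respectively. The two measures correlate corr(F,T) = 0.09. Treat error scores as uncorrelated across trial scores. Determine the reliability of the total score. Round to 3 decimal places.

0.831

Var(F+T) = 19.9² + 13² + 2·[19.9·13·0.09] = 565.01 + 46.566 = 611.576.
Under uncorrelated errors the observed covariances equal the true-score covariances, so only the own-variance terms attenuate.
True-score variance = [19.9²·0.82 + 13²·0.81] + 46.566 = 461.618 + 46.566 = 508.184.
Reliability = 508.184 / 611.576 = 0.831.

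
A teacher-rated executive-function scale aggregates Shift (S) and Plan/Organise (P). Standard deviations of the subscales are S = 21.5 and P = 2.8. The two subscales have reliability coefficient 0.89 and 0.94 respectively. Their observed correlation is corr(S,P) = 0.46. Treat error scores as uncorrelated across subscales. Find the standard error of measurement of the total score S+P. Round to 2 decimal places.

7.16

Var(total) = 470.09 + 55.384 = 525.474.
True-score variance = 418.772 + 55.384 = 474.156, so reliability = 0.9023.
Error variance = 525.474 − 474.156 = 51.3179; SEM = √51.3179 = 7.16.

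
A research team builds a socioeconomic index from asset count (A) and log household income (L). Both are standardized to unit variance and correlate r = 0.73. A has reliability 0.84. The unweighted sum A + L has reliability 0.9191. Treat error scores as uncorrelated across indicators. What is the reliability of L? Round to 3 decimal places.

0.880

Var(A+L) = 2 + 2·0.73 = 3.460.
True-score variance = ρ_A + ρ_L + 2·0.73, so 0.9191 = (0.84 + ρ_L + 1.46) / 3.460.
ρ_L = 0.9191·3.460 − 0.84 − 1.46 = 0.880.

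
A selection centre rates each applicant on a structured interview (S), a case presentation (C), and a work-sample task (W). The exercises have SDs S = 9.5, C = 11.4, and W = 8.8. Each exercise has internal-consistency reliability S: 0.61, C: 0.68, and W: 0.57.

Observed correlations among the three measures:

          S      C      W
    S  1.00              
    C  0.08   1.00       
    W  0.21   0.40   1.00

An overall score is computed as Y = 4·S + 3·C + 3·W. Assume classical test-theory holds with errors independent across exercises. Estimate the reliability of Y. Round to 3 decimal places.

Var(Y) = 4²·9.5² + 3²·11.4² + 3²·8.8² + 2·[12·9.5·11.4·0.08 + 12·9.5·8.8·0.21 + 9·11.4·8.8·0.40] = 3310.6 + 1351.58 = 4662.18.
Because errors are independent across components, Cov(Tᵢ,Tⱼ) = Cov(Xᵢ,Xⱼ); the off-diagonal part of the true-score variance is the same as above.
True-score variance = [4²·9.5²·0.61 + 3²·11.4²·0.68 + 3²·8.8²·0.57] + 1351.58 = 2073.46 + 1351.58 = 3425.05.
Reliability = 3425.05 / 4662.18 = 0.735.

0.735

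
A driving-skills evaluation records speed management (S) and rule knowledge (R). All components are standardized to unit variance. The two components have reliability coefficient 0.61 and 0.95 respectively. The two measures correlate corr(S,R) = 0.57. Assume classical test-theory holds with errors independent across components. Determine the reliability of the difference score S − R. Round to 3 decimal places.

Var(S−R) = 1 + 1 − 2·0.57 = 2 − 1.14 = 0.86.
Because errors are independent across components, Cov(Tᵢ,Tⱼ) = Cov(Xᵢ,Xⱼ); the off-diagonal part of the true-score variance is the same as above.
True-score variance = [0.61 + 0.95] − 1.14 = 1.56 − 1.14 = 0.42.
Reliability = 0.42 / 0.86 = 0.488.

0.488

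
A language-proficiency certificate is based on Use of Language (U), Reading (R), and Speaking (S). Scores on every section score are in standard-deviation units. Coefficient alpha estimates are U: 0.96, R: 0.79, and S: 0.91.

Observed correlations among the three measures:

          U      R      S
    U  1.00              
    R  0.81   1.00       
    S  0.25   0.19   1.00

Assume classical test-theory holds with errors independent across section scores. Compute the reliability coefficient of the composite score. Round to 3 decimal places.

Var(U+R+S) = 3 + 2·[0.81 + 0.25 + 0.19] = 3 + 2.5 = 5.5.
With uncorrelated errors the cross-covariances are all true-score covariance, so they carry over unchanged; only the diagonal terms shrink to ρᵢσᵢ².
True-score variance = [0.96 + 0.79 + 0.91] + 2.5 = 2.66 + 2.5 = 5.16.
Reliability = 5.16 / 5.5 = 0.938.

0.938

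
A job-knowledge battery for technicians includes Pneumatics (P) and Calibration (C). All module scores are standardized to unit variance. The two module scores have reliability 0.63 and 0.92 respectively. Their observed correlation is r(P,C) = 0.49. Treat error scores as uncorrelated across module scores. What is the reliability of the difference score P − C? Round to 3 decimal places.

Var(P−C) = 1 + 1 − 2·0.49 = 2 − 0.98 = 1.02.
Because errors are independent across components, Cov(Tᵢ,Tⱼ) = Cov(Xᵢ,Xⱼ); the off-diagonal part of the true-score variance is the same as above.
True-score variance = [0.63 + 0.92] − 0.98 = 1.55 − 0.98 = 0.57.
Reliability = 0.57 / 1.02 = 0.559.

0.559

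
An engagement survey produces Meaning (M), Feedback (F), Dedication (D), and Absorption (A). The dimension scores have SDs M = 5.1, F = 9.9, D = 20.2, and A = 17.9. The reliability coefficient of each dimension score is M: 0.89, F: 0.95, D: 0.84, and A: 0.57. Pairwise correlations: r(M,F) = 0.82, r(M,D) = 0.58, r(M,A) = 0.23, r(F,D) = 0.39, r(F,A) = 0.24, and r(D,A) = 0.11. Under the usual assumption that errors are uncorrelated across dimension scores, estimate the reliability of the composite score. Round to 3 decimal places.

Var(M+F+D+A) = 5.1² + 9.9² + 20.2² + 17.9² + 2·[5.1·9.9·0.82 + 5.1·20.2·0.58 + 5.1·17.9·0.23 + 9.9·20.2·0.39 + 9.9·17.9·0.24 + 20.2·17.9·0.11] = 852.47 + 564.893 = 1417.36.
With uncorrelated errors the cross-covariances are all true-score covariance, so they carry over unchanged; only the diagonal terms shrink to ρᵢσᵢ².
True-score variance = [5.1²·0.89 + 9.9²·0.95 + 20.2²·0.84 + 17.9²·0.57] + 564.893 = 641.646 + 564.893 = 1206.54.
Reliability = 1206.54 / 1417.36 = 0.851.

0.851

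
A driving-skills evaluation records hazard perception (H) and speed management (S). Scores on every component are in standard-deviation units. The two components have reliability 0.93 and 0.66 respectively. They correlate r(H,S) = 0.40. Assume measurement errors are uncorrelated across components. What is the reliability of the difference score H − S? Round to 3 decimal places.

0.658

Var(H−S) = 1 + 1 − 2·0.40 = 2 − 0.8 = 1.2.
Because errors are independent across components, Cov(Tᵢ,Tⱼ) = Cov(Xᵢ,Xⱼ); the off-diagonal part of the true-score variance is the same as above.
True-score variance = [0.93 + 0.66] − 0.8 = 1.59 − 0.8 = 0.79.
Reliability = 0.79 / 1.2 = 0.658.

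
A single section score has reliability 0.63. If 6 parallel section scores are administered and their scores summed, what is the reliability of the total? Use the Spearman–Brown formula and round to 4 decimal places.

0.9108

ρ_k = kρ / (1 + (k−1)ρ) = 6·0.63 / (1 + 5·0.63) = 3.780 / 4.150 = 0.9108.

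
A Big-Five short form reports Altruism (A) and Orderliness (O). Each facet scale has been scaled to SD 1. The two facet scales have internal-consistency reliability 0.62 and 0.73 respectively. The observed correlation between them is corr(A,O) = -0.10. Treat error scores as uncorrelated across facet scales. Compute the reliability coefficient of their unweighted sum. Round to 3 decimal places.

Var(A+O) = 2 + 2·[(-0.10)] = 2 − 0.2 = 1.8.
Under uncorrelated errors the observed covariances equal the true-score covariances, so only the own-variance terms attenuate.
True-score variance = [0.62 + 0.73] − 0.2 = 1.35 − 0.2 = 1.15.
Reliability = 1.15 / 1.8 = 0.639.

0.639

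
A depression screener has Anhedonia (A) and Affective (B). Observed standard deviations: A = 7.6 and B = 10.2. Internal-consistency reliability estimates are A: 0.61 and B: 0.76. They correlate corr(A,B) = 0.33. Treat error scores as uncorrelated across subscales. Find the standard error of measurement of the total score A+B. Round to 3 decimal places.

Var(total) = 161.8 + 51.1632 = 212.963.
True-score variance = 114.304 + 51.1632 = 165.467, so reliability = 0.7770.
Error variance = 212.963 − 165.467 = 47.496; SEM = √47.496 = 6.892.

6.892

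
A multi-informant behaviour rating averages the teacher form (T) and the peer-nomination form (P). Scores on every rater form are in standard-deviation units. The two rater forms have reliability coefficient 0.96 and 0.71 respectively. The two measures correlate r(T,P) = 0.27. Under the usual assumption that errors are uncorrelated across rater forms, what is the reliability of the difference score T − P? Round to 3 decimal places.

Var(T−P) = 1 + 1 − 2·0.27 = 2 − 0.54 = 1.46.
Under uncorrelated errors the observed covariances equal the true-score covariances, so only the own-variance terms attenuate.
True-score variance = [0.96 + 0.71] − 0.54 = 1.67 − 0.54 = 1.13.
Reliability = 1.13 / 1.46 = 0.774.

0.774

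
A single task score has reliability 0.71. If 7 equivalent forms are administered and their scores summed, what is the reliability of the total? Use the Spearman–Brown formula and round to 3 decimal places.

0.945

ρ_k = kρ / (1 + (k−1)ρ) = 7·0.71 / (1 + 6·0.71) = 4.970 / 5.260 = 0.945.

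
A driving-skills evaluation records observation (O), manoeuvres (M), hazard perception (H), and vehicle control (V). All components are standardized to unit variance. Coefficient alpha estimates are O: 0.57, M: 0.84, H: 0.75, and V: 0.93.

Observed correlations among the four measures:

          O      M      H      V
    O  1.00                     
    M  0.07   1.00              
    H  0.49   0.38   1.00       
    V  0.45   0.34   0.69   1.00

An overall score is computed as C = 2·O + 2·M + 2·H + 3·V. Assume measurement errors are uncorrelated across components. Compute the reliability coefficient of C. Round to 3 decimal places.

Var(C) = 2² + 2² + 2² + 3² + 2·[4·0.07 + 4·0.49 + 6·0.45 + 4·0.38 + 6·0.34 + 6·0.69] = 21 + 25.28 = 46.28.
Under uncorrelated errors the observed covariances equal the true-score covariances, so only the own-variance terms attenuate.
True-score variance = [2²·0.57 + 2²·0.84 + 2²·0.75 + 3²·0.93] + 25.28 = 17.01 + 25.28 = 42.29.
Reliability = 42.29 / 46.28 = 0.914.

0.914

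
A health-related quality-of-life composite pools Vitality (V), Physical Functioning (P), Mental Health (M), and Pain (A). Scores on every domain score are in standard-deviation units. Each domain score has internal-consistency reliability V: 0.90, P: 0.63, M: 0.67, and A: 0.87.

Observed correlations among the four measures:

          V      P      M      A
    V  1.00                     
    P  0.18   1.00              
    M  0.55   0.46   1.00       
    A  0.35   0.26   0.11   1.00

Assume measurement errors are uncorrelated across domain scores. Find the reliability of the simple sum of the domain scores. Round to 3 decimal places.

0.881

Var(V+P+M+A) = 4 + 2·[0.18 + 0.55 + 0.35 + 0.46 + 0.26 + 0.11] = 4 + 3.82 = 7.82.
Under uncorrelated errors the observed covariances equal the true-score covariances, so only the own-variance terms attenuate.
True-score variance = [0.90 + 0.63 + 0.67 + 0.87] + 3.82 = 3.07 + 3.82 = 6.89.
Reliability = 6.89 / 7.82 = 0.881.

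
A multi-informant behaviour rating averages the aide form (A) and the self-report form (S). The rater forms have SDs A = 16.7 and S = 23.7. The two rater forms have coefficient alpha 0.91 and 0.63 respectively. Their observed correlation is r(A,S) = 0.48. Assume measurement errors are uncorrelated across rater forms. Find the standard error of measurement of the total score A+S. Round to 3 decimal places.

15.262

Var(total) = 840.58 + 379.958 = 1220.54.
True-score variance = 607.655 + 379.958 = 987.613, so reliability = 0.8092.
Error variance = 1220.54 − 987.613 = 232.925; SEM = √232.925 = 15.262.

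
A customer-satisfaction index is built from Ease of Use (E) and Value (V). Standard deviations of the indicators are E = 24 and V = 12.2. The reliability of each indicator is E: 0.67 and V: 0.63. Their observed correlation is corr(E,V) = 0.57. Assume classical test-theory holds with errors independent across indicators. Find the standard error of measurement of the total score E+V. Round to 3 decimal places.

15.657

Var(total) = 724.84 + 333.792 = 1058.63.
True-score variance = 479.689 + 333.792 = 813.481, so reliability = 0.7684.
Error variance = 1058.63 − 813.481 = 245.151; SEM = √245.151 = 15.657.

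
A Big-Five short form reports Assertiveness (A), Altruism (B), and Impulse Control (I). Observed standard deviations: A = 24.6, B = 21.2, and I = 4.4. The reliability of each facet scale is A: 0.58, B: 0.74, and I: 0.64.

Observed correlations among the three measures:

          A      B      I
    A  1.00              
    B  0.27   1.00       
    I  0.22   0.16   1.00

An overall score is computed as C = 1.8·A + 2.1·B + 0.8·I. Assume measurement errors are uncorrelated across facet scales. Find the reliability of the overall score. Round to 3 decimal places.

Var(C) = 1.8²·24.6² + 2.1²·21.2² + 0.8²·4.4² + 2·[3.78·24.6·21.2·0.27 + 1.44·24.6·4.4·0.22 + 1.68·21.2·4.4·0.16] = 3955.14 + 1183.25 = 5138.39.
Under uncorrelated errors the observed covariances equal the true-score covariances, so only the own-variance terms attenuate.
True-score variance = [1.8²·24.6²·0.58 + 2.1²·21.2²·0.74 + 0.8²·4.4²·0.64] + 1183.25 = 2611.85 + 1183.25 = 3795.1.
Reliability = 3795.1 / 5138.39 = 0.739.

0.739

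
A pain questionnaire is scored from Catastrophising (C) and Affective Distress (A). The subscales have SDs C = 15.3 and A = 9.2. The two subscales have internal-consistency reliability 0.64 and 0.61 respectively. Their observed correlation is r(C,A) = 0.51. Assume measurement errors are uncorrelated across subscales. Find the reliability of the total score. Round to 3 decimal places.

Var(C+A) = 15.3² + 9.2² + 2·[15.3·9.2·0.51] = 318.73 + 143.575 = 462.305.
Because errors are independent across components, Cov(Tᵢ,Tⱼ) = Cov(Xᵢ,Xⱼ); the off-diagonal part of the true-score variance is the same as above.
True-score variance = [15.3²·0.64 + 9.2²·0.61] + 143.575 = 201.448 + 143.575 = 345.023.
Reliability = 345.023 / 462.305 = 0.746.

0.746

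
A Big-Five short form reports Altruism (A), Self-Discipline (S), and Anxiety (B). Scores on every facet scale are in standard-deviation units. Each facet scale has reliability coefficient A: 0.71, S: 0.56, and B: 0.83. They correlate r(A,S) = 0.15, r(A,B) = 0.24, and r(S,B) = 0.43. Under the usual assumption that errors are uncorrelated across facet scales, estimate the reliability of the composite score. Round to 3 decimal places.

Var(A+S+B) = 3 + 2·[0.15 + 0.24 + 0.43] = 3 + 1.64 = 4.64.
Because errors are independent across components, Cov(Tᵢ,Tⱼ) = Cov(Xᵢ,Xⱼ); the off-diagonal part of the true-score variance is the same as above.
True-score variance = [0.71 + 0.56 + 0.83] + 1.64 = 2.1 + 1.64 = 3.74.
Reliability = 3.74 / 4.64 = 0.806.

0.806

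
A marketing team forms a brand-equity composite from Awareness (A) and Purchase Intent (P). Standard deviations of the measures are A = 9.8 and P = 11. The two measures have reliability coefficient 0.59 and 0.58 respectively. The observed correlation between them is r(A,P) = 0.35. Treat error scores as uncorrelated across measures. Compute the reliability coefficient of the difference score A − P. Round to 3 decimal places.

0.363

Var(A−P) = 9.8² + 11² − 2·9.8·11·0.35 = 217.04 − 75.46 = 141.58.
Under uncorrelated errors the observed covariances equal the true-score covariances, so only the own-variance terms attenuate.
True-score variance = [9.8²·0.59 + 11²·0.58] − 75.46 = 126.844 − 75.46 = 51.3836.
Reliability = 51.3836 / 141.58 = 0.363.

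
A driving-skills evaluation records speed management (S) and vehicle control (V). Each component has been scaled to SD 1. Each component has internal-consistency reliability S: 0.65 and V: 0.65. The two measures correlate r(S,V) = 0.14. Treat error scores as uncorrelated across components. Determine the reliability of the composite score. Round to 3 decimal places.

Var(S+V) = 2 + 2·[0.14] = 2 + 0.28 = 2.28.
With uncorrelated errors the cross-covariances are all true-score covariance, so they carry over unchanged; only the diagonal terms shrink to ρᵢσᵢ².
True-score variance = [0.65 + 0.65] + 0.28 = 1.3 + 0.28 = 1.58.
Reliability = 1.58 / 2.28 = 0.693.

0.693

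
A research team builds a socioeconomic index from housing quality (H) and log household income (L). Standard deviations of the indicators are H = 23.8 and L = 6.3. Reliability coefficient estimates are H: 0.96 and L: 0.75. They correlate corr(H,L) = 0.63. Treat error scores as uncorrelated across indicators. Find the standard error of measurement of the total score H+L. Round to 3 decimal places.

5.708

Var(total) = 606.13 + 188.924 = 795.054.
True-score variance = 573.55 + 188.924 = 762.474, so reliability = 0.9590.
Error variance = 795.054 − 762.474 = 32.5801; SEM = √32.5801 = 5.708.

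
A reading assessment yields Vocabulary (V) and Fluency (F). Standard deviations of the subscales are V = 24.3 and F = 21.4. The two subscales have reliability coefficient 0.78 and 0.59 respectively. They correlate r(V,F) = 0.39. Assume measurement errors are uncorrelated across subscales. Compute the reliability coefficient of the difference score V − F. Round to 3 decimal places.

Var(V−F) = 24.3² + 21.4² − 2·24.3·21.4·0.39 = 1048.45 − 405.616 = 642.834.
Under uncorrelated errors the observed covariances equal the true-score covariances, so only the own-variance terms attenuate.
True-score variance = [24.3²·0.78 + 21.4²·0.59] − 405.616 = 730.779 − 405.616 = 325.163.
Reliability = 325.163 / 642.834 = 0.506.

0.506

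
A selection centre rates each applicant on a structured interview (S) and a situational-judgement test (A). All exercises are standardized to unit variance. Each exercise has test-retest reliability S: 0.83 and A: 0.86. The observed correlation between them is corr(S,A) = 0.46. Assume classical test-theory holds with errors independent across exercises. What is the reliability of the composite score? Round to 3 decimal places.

0.894

Var(S+A) = 2 + 2·[0.46] = 2 + 0.92 = 2.92.
Because errors are independent across components, Cov(Tᵢ,Tⱼ) = Cov(Xᵢ,Xⱼ); the off-diagonal part of the true-score variance is the same as above.
True-score variance = [0.83 + 0.86] + 0.92 = 1.69 + 0.92 = 2.61.
Reliability = 2.61 / 2.92 = 0.894.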